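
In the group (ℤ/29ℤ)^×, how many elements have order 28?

12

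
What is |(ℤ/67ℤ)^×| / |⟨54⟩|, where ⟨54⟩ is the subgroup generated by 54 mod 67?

2

The order of 54 must divide φ(67) = 67 − 1 = 66 = 2 · 3 · 11.
Divisors of 66: 1, 2, 3, 6, 11, 22, 33, 66.
Evaluate successive powers at the divisors of 66:
54^1 ≡ 54
54^2 ≡ 35
54^3 ≡ 14
54^6 ≡ 62
54^11 ≡ 29
54^22 ≡ 37
54^33 ≡ 1
So ord_67(54) = 33, hence |⟨54⟩| = 33.
The index is φ(67) / ord(54) = 66 / 33 = 2.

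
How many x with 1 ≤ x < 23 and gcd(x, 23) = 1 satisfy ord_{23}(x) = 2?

1

φ(23) = 23 − 1 = 22 = 2 · 11.
Since (Z/23Z)^× is cyclic of order 22, the number of elements of order d is φ(d) when d | 22 and 0 otherwise.
2 | 22, and φ(2) = 2 − 1 = 1.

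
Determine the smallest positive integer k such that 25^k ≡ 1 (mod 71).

Since 25 ∈ (Z/71Z)^×, its order divides φ(71) = 71 − 1 = 70 = 2 · 5 · 7.
Divisors of 70: 1, 2, 5, 7, 10, 14, 35, 70.
Evaluate successive powers at the divisors of 70:
25^1 ≡ 25
25^2 ≡ 57
25^5 ≡ 1
Hence ord(25) = 5.

5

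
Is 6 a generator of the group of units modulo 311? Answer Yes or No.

No

φ(311) = 311 − 1 = 310 = 2 · 5 · 31.
An element g generates (Z/311Z)^× iff g^(310/q) ≢ 1 (mod 311) for each prime q ∈ {2, 5, 31}.
6^155 ≡ 1 (mod 311)  [q = 2: ≡ 1 ✗]
6^62 ≡ 36 (mod 311)  [q = 5: ≢ 1 ✓]
6^10 ≡ 1 (mod 311)  [q = 31: ≡ 1 ✗]
The check at q = 2 fails, so 6 generates a proper subgroup.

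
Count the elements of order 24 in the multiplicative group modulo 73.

8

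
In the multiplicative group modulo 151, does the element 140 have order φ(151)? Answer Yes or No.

Yes

φ(151) = 151 − 1 = 150 = 2 · 3 · 5^2.
140 is a primitive root mod 151 iff 140^(φ(151)/q) ≢ 1 for every prime q | φ(151), i.e. q ∈ {2, 3, 5}.
140^75 ≡ 150 (mod 151)  [q = 2: ≢ 1 ✓]
140^50 ≡ 32 (mod 151)  [q = 3: ≢ 1 ✓]
140^30 ≡ 64 (mod 151)  [q = 5: ≢ 1 ✓]
None equal 1, so ord_151(140) = 150: 140 is a primitive root.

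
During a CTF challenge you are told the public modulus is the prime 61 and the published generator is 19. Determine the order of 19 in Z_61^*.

Since 19 ∈ (Z/61Z)^×, its order divides φ(61) = 61 − 1 = 60 = 2^2 · 3 · 5.
Divisors of 60: 1, 2, 3, 4, 5, 6, 10, 12, 15, 20, 30, 60.
Compute 19^d (mod 61) for the divisors d until we hit 1:
19^1 ≡ 19 (mod 61)
19^2 ≡ 56 (mod 61)
19^3 ≡ 27 (mod 61)
19^4 ≡ 25 (mod 61)
19^5 ≡ 48 (mod 61)
19^6 ≡ 58 (mod 61)
19^10 ≡ 47 (mod 61)
19^12 ≡ 9 (mod 61)
19^15 ≡ 60 (mod 61)
19^20 ≡ 13 (mod 61)
19^30 ≡ 1 (mod 61) ✓
The smallest such exponent is 30, so the order of 19 is 30.

30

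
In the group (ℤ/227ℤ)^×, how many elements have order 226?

φ(227) = 227 − 1 = 226 = 2 · 113.
In a cyclic group of order 226, there are φ(d) elements of order d for each divisor d of 226, and zero for non-divisors.
226 = 2 · 113 divides 226, and φ(226) = 112.

112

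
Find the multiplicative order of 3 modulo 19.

18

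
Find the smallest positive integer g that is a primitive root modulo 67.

2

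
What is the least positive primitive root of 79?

3

φ(79) = 79 − 1 = 78 = 2 · 3 · 13.
Test candidates g = 2, 3, … against the prime factors q ∈ {2, 3, 13} of φ(79): g is a generator iff g^(78/q) ≢ 1 for every such q.
g = 2: 2^39 ≡ 1 — hits 1, so not a primitive root.
g = 3: 3^39 ≡ 78; 3^26 ≡ 23; 3^6 ≡ 18 — none is 1, so 3 is a primitive root.
Hence the least primitive root of 79 is 3.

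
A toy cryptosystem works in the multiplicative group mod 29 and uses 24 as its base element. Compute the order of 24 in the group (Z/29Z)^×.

7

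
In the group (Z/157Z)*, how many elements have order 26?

φ(157) = 157 − 1 = 156 = 2^2 · 3 · 13.
Since (Z/157Z)^× is cyclic of order 156, the number of elements of order d is φ(d) when d | 156 and 0 otherwise.
26 = 2 · 13 divides 156, and φ(26) = 12.

12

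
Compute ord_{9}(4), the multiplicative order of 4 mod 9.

3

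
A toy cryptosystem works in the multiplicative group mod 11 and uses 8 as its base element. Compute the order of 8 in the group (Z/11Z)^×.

10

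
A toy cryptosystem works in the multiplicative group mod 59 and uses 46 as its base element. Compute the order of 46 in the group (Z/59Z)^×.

Since 46 ∈ (Z/59Z)^×, its order divides φ(59) = 59 − 1 = 58 = 2 · 29.
Divisors of 58: 1, 2, 29, 58.
Test each divisor d:
46^1 ≡ 46
46^2 ≡ 51
46^29 ≡ 1
So ord_59(46) = 29.

29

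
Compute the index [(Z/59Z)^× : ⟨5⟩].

2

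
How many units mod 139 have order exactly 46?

22

φ(139) = 139 − 1 = 138 = 2 · 3 · 23.
(Z/139Z)^× is cyclic (|G| = 138); a cyclic group of order m has exactly φ(d) elements of each order d | m, and none otherwise.
46 = 2 · 23 divides 138, and φ(46) = 22.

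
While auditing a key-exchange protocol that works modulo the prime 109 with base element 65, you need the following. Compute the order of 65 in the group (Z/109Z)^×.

108

By Lagrange's theorem, ord_109(65) divides φ(109) = 109 − 1 = 108 = 2^2 · 3^3.
Divisors of 108: 1, 2, 3, 4, 6, 9, 12, 18, 27, 36, 54, 108.
Compute 65^d (mod 109) for the divisors d until we hit 1:
65^1 ≡ 65 (mod 109)
65^2 ≡ 83 (mod 109)
65^3 ≡ 54 (mod 109)
65^4 ≡ 22 (mod 109)
65^6 ≡ 82 (mod 109)
65^9 ≡ 68 (mod 109)
65^12 ≡ 75 (mod 109)
65^18 ≡ 46 (mod 109)
65^27 ≡ 76 (mod 109)
65^36 ≡ 45 (mod 109)
65^54 ≡ 108 (mod 109)
65^108 ≡ 1 (mod 109) ✓
Therefore the multiplicative order of 65 modulo 109 is 108.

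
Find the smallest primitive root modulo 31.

φ(31) = 31 − 1 = 30 = 2 · 3 · 5.
Test candidates g = 2, 3, … against the prime factors q ∈ {2, 3, 5} of φ(31): g is a generator iff g^(30/q) ≢ 1 for every such q.
g = 2: 2^15 ≡ 1 — hits 1, so not a primitive root.
g = 3: 3^15 ≡ 30; 3^10 ≡ 25; 3^6 ≡ 16 — none is 1, so 3 is a primitive root.
So 3 is the smallest generator of (Z/31Z)^×.

3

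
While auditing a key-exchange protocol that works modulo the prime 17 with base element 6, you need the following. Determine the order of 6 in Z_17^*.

By Lagrange's theorem, ord_17(6) divides φ(17) = 17 − 1 = 16 = 2^4.
Divisors of 16: 1, 2, 4, 8, 16.
Check 6^d mod 17 for each divisor in increasing order:
6^1 ≡ 6 (mod 17)
6^2 ≡ 2 (mod 17)
6^4 ≡ 4 (mod 17)
6^8 ≡ 16 (mod 17)
6^16 ≡ 1 (mod 17) ✓
The smallest such exponent is 16, so the order of 6 is 16.

16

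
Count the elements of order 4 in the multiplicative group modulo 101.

2

φ(101) = 101 − 1 = 100 = 2^2 · 5^2.
Since (Z/101Z)^× is cyclic of order 100, the number of elements of order d is φ(d) when d | 100 and 0 otherwise.
4 = 2^2 divides 100, and φ(4) = 2.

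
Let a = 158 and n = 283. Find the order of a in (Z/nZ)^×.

The order of 158 must divide φ(283) = 283 − 1 = 282 = 2 · 3 · 47.
Divisors of 282: 1, 2, 3, 6, 47, 94, 141, 282.
Evaluate successive powers at the divisors of 282:
158^1 ≡ 158 (mod 283)
158^2 ≡ 60 (mod 283)
158^3 ≡ 141 (mod 283)
158^6 ≡ 71 (mod 283)
158^47 ≡ 1 (mod 283) ✓
Therefore the multiplicative order of 158 modulo 283 is 47.

47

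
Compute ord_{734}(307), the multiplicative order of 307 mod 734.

366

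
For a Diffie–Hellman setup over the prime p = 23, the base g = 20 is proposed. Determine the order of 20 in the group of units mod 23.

22

By Lagrange's theorem, ord_23(20) divides φ(23) = 23 − 1 = 22 = 2 · 11.
Divisors of 22: 1, 2, 11, 22.
Check 20^d mod 23 for each divisor in increasing order:
20^1 ≡ 20
20^2 ≡ 9
20^11 ≡ 22
20^22 ≡ 1
Therefore the multiplicative order of 20 modulo 23 is 22.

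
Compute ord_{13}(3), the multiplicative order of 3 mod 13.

3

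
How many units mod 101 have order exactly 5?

4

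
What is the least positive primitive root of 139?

φ(139) = 139 − 1 = 138 = 2 · 3 · 23.
g is a primitive root iff g^(138/q) ≢ 1 (mod 139) for each prime q ∈ {2, 3, 23}.
g = 2: 2^69 ≡ 138; 2^46 ≡ 96; 2^6 ≡ 64 — none is 1, so 2 is a primitive root.
So 2 is the smallest generator of (Z/139Z)^×.

2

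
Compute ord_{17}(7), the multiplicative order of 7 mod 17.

16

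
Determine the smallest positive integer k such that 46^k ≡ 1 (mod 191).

ord(46) | φ(191) = 191 − 1 = 190 = 2 · 5 · 19.
Divisors of 190: 1, 2, 5, 10, 19, 38, 95, 190.
Compute 46^d (mod 191) for the divisors d until we hit 1:
46^1 ≡ 46
46^2 ≡ 15
46^5 ≡ 36
46^10 ≡ 150
46^19 ≡ 49
46^38 ≡ 109
46^95 ≡ 1
Hence ord(46) = 95.

95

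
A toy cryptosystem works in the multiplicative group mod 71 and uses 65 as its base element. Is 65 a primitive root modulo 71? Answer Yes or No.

Yes

φ(71) = 71 − 1 = 70 = 2 · 5 · 7.
It suffices to check that the order of 65 is not a proper divisor of 70: compute 65^(70/q) for q ∈ {2, 5, 7}.
65^35 ≡ 70 (mod 71)  [q = 2: ≢ 1 ✓]
65^14 ≡ 5 (mod 71)  [q = 5: ≢ 1 ✓]
65^10 ≡ 20 (mod 71)  [q = 7: ≢ 1 ✓]
None equal 1, so ord_71(65) = 70: 65 is a primitive root.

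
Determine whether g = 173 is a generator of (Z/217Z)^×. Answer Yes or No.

No

217 = 7 · 31 is a product of two distinct odd primes, so (Z/217Z)^× ≅ (Z/7Z)^× × (Z/31Z)^× is not cyclic.
No primitive root modulo 217 exists; in particular 173 is not one.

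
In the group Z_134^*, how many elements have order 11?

10

φ(134) = φ(2)·φ(67) = 1·66 = 66 = 2 · 3 · 11.
(Z/134Z)^× is cyclic (|G| = 66); a cyclic group of order m has exactly φ(d) elements of each order d | m, and none otherwise.
11 | 66, and φ(11) = 11 − 1 = 10.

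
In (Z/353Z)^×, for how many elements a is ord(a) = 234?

φ(353) = 353 − 1 = 352 = 2^5 · 11.
In a cyclic group of order 352, there are φ(d) elements of order d for each divisor d of 352, and zero for non-divisors.
234 does not divide 352, so no element of (Z/353Z)^× has order 234.

0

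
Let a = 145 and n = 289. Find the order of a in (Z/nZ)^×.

ord(145) | φ(289) = φ(17^2) = 17·(17−1) = 272 = 2^4 · 17.
Divisors of 272: 1, 2, 4, 8, 16, 17, 34, 68, 136, 272.
Test each divisor d:
145^1 ≡ 145
145^2 ≡ 217
145^4 ≡ 271
145^8 ≡ 35
145^16 ≡ 69
145^17 ≡ 179
145^34 ≡ 251
145^68 ≡ 288
145^136 ≡ 1
Therefore the multiplicative order of 145 modulo 289 is 136.

136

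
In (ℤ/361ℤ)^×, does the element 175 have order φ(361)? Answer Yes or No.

No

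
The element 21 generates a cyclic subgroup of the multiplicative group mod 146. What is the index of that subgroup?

3

Since 21 ∈ (Z/146Z)^×, its order divides φ(146) = φ(2)·φ(73) = 1·72 = 72 = 2^3 · 3^2.
Divisors of 72: 1, 2, 3, 4, 6, 8, 9, 12, 18, 24, 36, 72.
Compute 21^d (mod 146) for the divisors d until we hit 1:
21^1 ≡ 21 (mod 146)
21^2 ≡ 3 (mod 146)
21^3 ≡ 63 (mod 146)
21^4 ≡ 9 (mod 146)
21^6 ≡ 27 (mod 146)
21^8 ≡ 81 (mod 146)
21^9 ≡ 95 (mod 146)
21^12 ≡ 145 (mod 146)
21^18 ≡ 119 (mod 146)
21^24 ≡ 1 (mod 146) ✓
So ord_146(21) = 24, hence |⟨21⟩| = 24.
[(Z/146Z)^× : ⟨21⟩] = 72/24 = 3.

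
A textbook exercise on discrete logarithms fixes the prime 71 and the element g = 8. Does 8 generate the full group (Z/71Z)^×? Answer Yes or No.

No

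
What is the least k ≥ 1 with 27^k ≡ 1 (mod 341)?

ord(27) | φ(341) = φ(11·31) = (11−1)·(31−1) = 10·30 = 300 = 2^2 · 3 · 5^2.
Divisors of 300: 1, 2, 3, 4, 5, 6, 10, 12, 15, 20, 25, 30, 50, 60, 75, 100, 150, 300.
Test each divisor d:
27^1 ≡ 27 (mod 341)
27^2 ≡ 47 (mod 341)
27^3 ≡ 246 (mod 341)
27^4 ≡ 163 (mod 341)
27^5 ≡ 309 (mod 341)
27^6 ≡ 159 (mod 341)
27^10 ≡ 1 (mod 341) ✓
The smallest such exponent is 10, so the order of 27 is 10.

10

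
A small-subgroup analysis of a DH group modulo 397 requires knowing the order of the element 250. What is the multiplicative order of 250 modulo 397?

66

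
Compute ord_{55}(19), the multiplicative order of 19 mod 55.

Since 19 ∈ (Z/55Z)^×, its order divides φ(55) = φ(5·11) = (5−1)·(11−1) = 4·10 = 40 = 2^3 · 5.
Divisors of 40: 1, 2, 4, 5, 8, 10, 20, 40.
Evaluate successive powers at the divisors of 40:
19^1 ≡ 19 (mod 55)
19^2 ≡ 31 (mod 55)
19^4 ≡ 26 (mod 55)
19^5 ≡ 54 (mod 55)
19^8 ≡ 16 (mod 55)
19^10 ≡ 1 (mod 55) ✓
Hence ord(19) = 10.

10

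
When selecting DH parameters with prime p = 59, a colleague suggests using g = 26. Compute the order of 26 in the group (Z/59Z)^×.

29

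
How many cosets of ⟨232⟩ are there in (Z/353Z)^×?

8

By Lagrange's theorem, ord_353(232) divides φ(353) = 353 − 1 = 352 = 2^5 · 11.
Divisors of 352: 1, 2, 4, 8, 11, 16, 22, 32, 44, 88, 176, 352.
Test each divisor d:
232^1 ≡ 232 (mod 353)
232^2 ≡ 168 (mod 353)
232^4 ≡ 337 (mod 353)
232^8 ≡ 256 (mod 353)
232^11 ≡ 311 (mod 353)
232^16 ≡ 231 (mod 353)
232^22 ≡ 352 (mod 353)
232^32 ≡ 58 (mod 353)
232^44 ≡ 1 (mod 353) ✓
Thus |⟨232⟩| = ord(232) = 44.
Index = |(Z/353Z)^×| / |⟨232⟩| = 352 / 44 = 8.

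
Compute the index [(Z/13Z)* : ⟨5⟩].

3

The order of 5 must divide φ(13) = 13 − 1 = 12 = 2^2 · 3.
Divisors of 12: 1, 2, 3, 4, 6, 12.
Check 5^d mod 13 for each divisor in increasing order:
5^1 ≡ 5 (mod 13)
5^2 ≡ 12 (mod 13)
5^3 ≡ 8 (mod 13)
5^4 ≡ 1 (mod 13) ✓
Thus |⟨5⟩| = ord(5) = 4.
[(Z/13Z)^× : ⟨5⟩] = 12/4 = 3.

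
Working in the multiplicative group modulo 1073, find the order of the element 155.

ord(155) | φ(1073) = φ(29·37) = (29−1)·(37−1) = 28·36 = 1008 = 2^4 · 3^2 · 7.
Divisors of 1008: 1, 2, 3, 4, 6, 7, 8, 9, 12, 14, 16, 18, 21, 24, 28, 36, 42, 48, 56, 63, 72, 84, 112, 126, 144, 168, 252, 336, 504, 1008.
Check 155^d mod 1073 for each divisor in increasing order:
155^1 ≡ 155
155^2 ≡ 419
155^3 ≡ 565
155^4 ≡ 662
155^6 ≡ 544
155^7 ≡ 626
155^8 ≡ 460
155^9 ≡ 482
155^12 ≡ 861
155^14 ≡ 231
155^16 ≡ 219
155^18 ≡ 556
155^21 ≡ 824
155^24 ≡ 951
155^28 ≡ 784
155^36 ≡ 112
155^42 ≡ 840
155^48 ≡ 935
155^56 ≡ 900
155^63 ≡ 75
155^72 ≡ 741
155^84 ≡ 639
155^112 ≡ 958
155^126 ≡ 260
155^144 ≡ 778
155^168 ≡ 581
155^252 ≡ 1
The smallest such exponent is 252, so the order of 155 is 252.

252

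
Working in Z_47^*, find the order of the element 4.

23

ord(4) | φ(47) = 47 − 1 = 46 = 2 · 23.
Divisors of 46: 1, 2, 23, 46.
Evaluate successive powers at the divisors of 46:
4^1 ≡ 4
4^2 ≡ 16
4^23 ≡ 1
Hence ord(4) = 23.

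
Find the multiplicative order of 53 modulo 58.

By Lagrange's theorem, ord_58(53) divides φ(58) = φ(2)·φ(29) = 1·28 = 28 = 2^2 · 7.
Divisors of 28: 1, 2, 4, 7, 14, 28.
Test each divisor d:
53^1 ≡ 53 (mod 58)
53^2 ≡ 25 (mod 58)
53^4 ≡ 45 (mod 58)
53^7 ≡ 1 (mod 58) ✓
The smallest such exponent is 7, so the order of 53 is 7.

7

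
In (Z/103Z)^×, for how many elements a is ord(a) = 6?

2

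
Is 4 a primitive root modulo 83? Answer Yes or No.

No

φ(83) = 83 − 1 = 82 = 2 · 41.
4 is a primitive root mod 83 iff 4^(φ(83)/q) ≢ 1 for every prime q | φ(83), i.e. q ∈ {2, 41}.
4^41 ≡ 1 (mod 83)  [q = 2: ≡ 1 ✗]
4^2 ≡ 16 (mod 83)  [q = 41: ≢ 1 ✓]
4^41 ≡ 1 shows ord(4) | 41, strictly less than φ(83); not a primitive root.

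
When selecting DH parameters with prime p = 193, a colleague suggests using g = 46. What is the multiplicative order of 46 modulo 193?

The order of 46 must divide φ(193) = 193 − 1 = 192 = 2^6 · 3.
Divisors of 192: 1, 2, 3, 4, 6, 8, 12, 16, 24, 32, 48, 64, 96, 192.
Test each divisor d:
46^1 ≡ 46 (mod 193)
46^2 ≡ 186 (mod 193)
46^3 ≡ 64 (mod 193)
46^4 ≡ 49 (mod 193)
46^6 ≡ 43 (mod 193)
46^8 ≡ 85 (mod 193)
46^12 ≡ 112 (mod 193)
46^16 ≡ 84 (mod 193)
46^24 ≡ 192 (mod 193)
46^32 ≡ 108 (mod 193)
46^48 ≡ 1 (mod 193) ✓
Hence ord(46) = 48.

48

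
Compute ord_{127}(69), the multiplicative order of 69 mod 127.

63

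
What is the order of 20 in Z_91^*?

12

Since 20 ∈ (Z/91Z)^×, its order divides φ(91) = φ(7·13) = (7−1)·(13−1) = 6·12 = 72 = 2^3 · 3^2.
Divisors of 72: 1, 2, 3, 4, 6, 8, 9, 12, 18, 24, 36, 72.
Check 20^d mod 91 for each divisor in increasing order:
20^1 ≡ 20 (mod 91)
20^2 ≡ 36 (mod 91)
20^3 ≡ 83 (mod 91)
20^4 ≡ 22 (mod 91)
20^6 ≡ 64 (mod 91)
20^8 ≡ 29 (mod 91)
20^9 ≡ 34 (mod 91)
20^12 ≡ 1 (mod 91) ✓
Hence ord(20) = 12.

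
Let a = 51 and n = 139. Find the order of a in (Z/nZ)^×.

69

ord(51) | φ(139) = 139 − 1 = 138 = 2 · 3 · 23.
Divisors of 138: 1, 2, 3, 6, 23, 46, 69, 138.
Check 51^d mod 139 for each divisor in increasing order:
51^1 ≡ 51 (mod 139)
51^2 ≡ 99 (mod 139)
51^3 ≡ 45 (mod 139)
51^6 ≡ 79 (mod 139)
51^23 ≡ 42 (mod 139)
51^46 ≡ 96 (mod 139)
51^69 ≡ 1 (mod 139) ✓
Hence ord(51) = 69.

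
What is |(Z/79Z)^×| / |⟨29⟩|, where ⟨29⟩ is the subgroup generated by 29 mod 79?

ord(29) | φ(79) = 79 − 1 = 78 = 2 · 3 · 13.
Divisors of 78: 1, 2, 3, 6, 13, 26, 39, 78.
Check 29^d mod 79 for each divisor in increasing order:
29^1 ≡ 29 (mod 79)
29^2 ≡ 51 (mod 79)
29^3 ≡ 57 (mod 79)
29^6 ≡ 10 (mod 79)
29^13 ≡ 56 (mod 79)
29^26 ≡ 55 (mod 79)
29^39 ≡ 78 (mod 79)
29^78 ≡ 1 (mod 79) ✓
Thus |⟨29⟩| = ord(29) = 78.
Index = |(Z/79Z)^×| / |⟨29⟩| = 78 / 78 = 1.

1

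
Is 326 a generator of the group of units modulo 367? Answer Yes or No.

Yes

φ(367) = 367 − 1 = 366 = 2 · 3 · 61.
An element g generates (Z/367Z)^× iff g^(366/q) ≢ 1 (mod 367) for each prime q ∈ {2, 3, 61}.
326^183 ≡ 366 (mod 367)  [q = 2: ≢ 1 ✓]
326^122 ≡ 283 (mod 367)  [q = 3: ≢ 1 ✓]
326^6 ≡ 120 (mod 367)  [q = 61: ≢ 1 ✓]
Every test exponent gives a nontrivial residue, hence 326 generates the full group.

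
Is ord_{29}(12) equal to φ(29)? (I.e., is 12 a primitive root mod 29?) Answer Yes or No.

No

φ(29) = 29 − 1 = 28 = 2^2 · 7.
Test 12^(28/q) mod 29 for each prime factor q of 28:
12^14 ≡ 28 (mod 29)  [q = 2: ≢ 1 ✓]
12^4 ≡ 1 (mod 29)  [q = 7: ≡ 1 ✗]
12^4 ≡ 1 shows ord(12) | 4, strictly less than φ(29); not a primitive root.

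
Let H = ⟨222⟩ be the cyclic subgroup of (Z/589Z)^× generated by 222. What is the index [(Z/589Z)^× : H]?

30

By Lagrange's theorem, ord_589(222) divides φ(589) = φ(19·31) = (19−1)·(31−1) = 18·30 = 540 = 2^2 · 3^3 · 5.
Divisors of 540: 1, 2, 3, 4, 5, 6, 9, 10, 12, 15, 18, 20, 27, 30, 36, 45, 54, 60, 90, 108, 135, 180, 270, 540.
Check 222^d mod 589 for each divisor in increasing order:
222^1 ≡ 222 (mod 589)
222^2 ≡ 397 (mod 589)
222^3 ≡ 373 (mod 589)
222^4 ≡ 346 (mod 589)
222^5 ≡ 242 (mod 589)
222^6 ≡ 125 (mod 589)
222^9 ≡ 94 (mod 589)
222^10 ≡ 253 (mod 589)
222^12 ≡ 311 (mod 589)
222^15 ≡ 559 (mod 589)
222^18 ≡ 1 (mod 589) ✓
The order of 222 is 18, so the subgroup it generates has 18 elements.
The index is φ(589) / ord(222) = 540 / 18 = 30.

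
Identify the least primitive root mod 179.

φ(179) = 179 − 1 = 178 = 2 · 89.
g is a primitive root iff g^(178/q) ≢ 1 (mod 179) for each prime q ∈ {2, 89}.
g = 2: 2^89 ≡ 178; 2^2 ≡ 4 — none is 1, so 2 is a primitive root.
Hence the least primitive root of 179 is 2.

2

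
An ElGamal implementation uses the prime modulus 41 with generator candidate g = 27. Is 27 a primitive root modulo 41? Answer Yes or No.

φ(41) = 41 − 1 = 40 = 2^3 · 5.
Test 27^(40/q) mod 41 for each prime factor q of 40:
27^20 ≡ 40 (mod 41)  [q = 2: ≢ 1 ✓]
27^8 ≡ 1 (mod 41)  [q = 5: ≡ 1 ✗]
Since 27^8 ≡ 1, the order of 27 divides 8 < 40, so 27 is not a primitive root.

No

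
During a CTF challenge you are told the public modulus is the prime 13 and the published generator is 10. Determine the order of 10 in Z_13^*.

6

By Lagrange's theorem, ord_13(10) divides φ(13) = 13 − 1 = 12 = 2^2 · 3.
Divisors of 12: 1, 2, 3, 4, 6, 12.
Evaluate successive powers at the divisors of 12:
10^1 ≡ 10 (mod 13)
10^2 ≡ 9 (mod 13)
10^3 ≡ 12 (mod 13)
10^4 ≡ 3 (mod 13)
10^6 ≡ 1 (mod 13) ✓
The smallest such exponent is 6, so the order of 10 is 6.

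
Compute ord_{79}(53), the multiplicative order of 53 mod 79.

By Lagrange's theorem, ord_79(53) divides φ(79) = 79 − 1 = 78 = 2 · 3 · 13.
Divisors of 78: 1, 2, 3, 6, 13, 26, 39, 78.
Test each divisor d:
53^1 ≡ 53 (mod 79)
53^2 ≡ 44 (mod 79)
53^3 ≡ 41 (mod 79)
53^6 ≡ 22 (mod 79)
53^13 ≡ 56 (mod 79)
53^26 ≡ 55 (mod 79)
53^39 ≡ 78 (mod 79)
53^78 ≡ 1 (mod 79) ✓
The smallest such exponent is 78, so the order of 53 is 78.

78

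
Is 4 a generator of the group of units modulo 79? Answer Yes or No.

No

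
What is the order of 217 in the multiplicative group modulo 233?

ord(217) | φ(233) = 233 − 1 = 232 = 2^3 · 29.
Divisors of 232: 1, 2, 4, 8, 29, 58, 116, 232.
Check 217^d mod 233 for each divisor in increasing order:
217^1 ≡ 217 (mod 233)
217^2 ≡ 23 (mod 233)
217^4 ≡ 63 (mod 233)
217^8 ≡ 8 (mod 233)
217^29 ≡ 232 (mod 233)
217^58 ≡ 1 (mod 233) ✓
Hence ord(217) = 58.

58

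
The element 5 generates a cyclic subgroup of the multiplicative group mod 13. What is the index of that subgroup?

Since 5 ∈ (Z/13Z)^×, its order divides φ(13) = 13 − 1 = 12 = 2^2 · 3.
Divisors of 12: 1, 2, 3, 4, 6, 12.
Evaluate successive powers at the divisors of 12:
5^1 ≡ 5 (mod 13)
5^2 ≡ 12 (mod 13)
5^3 ≡ 8 (mod 13)
5^4 ≡ 1 (mod 13) ✓
So ord_13(5) = 4, hence |⟨5⟩| = 4.
The index is φ(13) / ord(5) = 12 / 4 = 3.

3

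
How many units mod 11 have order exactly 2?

1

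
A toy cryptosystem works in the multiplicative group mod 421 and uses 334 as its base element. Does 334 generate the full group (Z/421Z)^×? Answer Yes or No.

Yes

φ(421) = 421 − 1 = 420 = 2^2 · 3 · 5 · 7.
An element g generates (Z/421Z)^× iff g^(420/q) ≢ 1 (mod 421) for each prime q ∈ {2, 3, 5, 7}.
334^210 ≡ 420 (mod 421)  [q = 2: ≢ 1 ✓]
334^140 ≡ 20 (mod 421)  [q = 3: ≢ 1 ✓]
334^84 ≡ 252 (mod 421)  [q = 5: ≢ 1 ✓]
334^60 ≡ 247 (mod 421)  [q = 7: ≢ 1 ✓]
All checks pass, so 334 has order 420 and is a primitive root modulo 421.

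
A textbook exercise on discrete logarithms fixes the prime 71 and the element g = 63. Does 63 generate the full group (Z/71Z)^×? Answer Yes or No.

φ(71) = 71 − 1 = 70 = 2 · 5 · 7.
63 is a primitive root mod 71 iff 63^(φ(71)/q) ≢ 1 for every prime q | φ(71), i.e. q ∈ {2, 5, 7}.
63^35 ≡ 70 (mod 71)  [q = 2: ≢ 1 ✓]
63^14 ≡ 57 (mod 71)  [q = 5: ≢ 1 ✓]
63^10 ≡ 20 (mod 71)  [q = 7: ≢ 1 ✓]
All checks pass, so 63 has order 70 and is a primitive root modulo 71.

Yes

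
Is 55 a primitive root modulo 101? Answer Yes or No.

Yes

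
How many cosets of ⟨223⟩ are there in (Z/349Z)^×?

ord(223) | φ(349) = 349 − 1 = 348 = 2^2 · 3 · 29.
Divisors of 348: 1, 2, 3, 4, 6, 12, 29, 58, 87, 116, 174, 348.
Compute 223^d (mod 349) for the divisors d until we hit 1:
223^1 ≡ 223
223^2 ≡ 171
223^3 ≡ 92
223^4 ≡ 274
223^6 ≡ 88
223^12 ≡ 66
223^29 ≡ 348
223^58 ≡ 1
The order of 223 is 58, so the subgroup it generates has 58 elements.
[(Z/349Z)^× : ⟨223⟩] = 348/58 = 6.

6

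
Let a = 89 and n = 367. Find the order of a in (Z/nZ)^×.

183

ord(89) | φ(367) = 367 − 1 = 366 = 2 · 3 · 61.
Divisors of 366: 1, 2, 3, 6, 61, 122, 183, 366.
Test each divisor d:
89^1 ≡ 89
89^2 ≡ 214
89^3 ≡ 329
89^6 ≡ 343
89^61 ≡ 283
89^122 ≡ 83
89^183 ≡ 1
So ord_367(89) = 183.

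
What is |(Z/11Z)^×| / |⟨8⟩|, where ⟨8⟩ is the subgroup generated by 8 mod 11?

1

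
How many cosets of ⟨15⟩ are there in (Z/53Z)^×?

Since 15 ∈ (Z/53Z)^×, its order divides φ(53) = 53 − 1 = 52 = 2^2 · 13.
Divisors of 52: 1, 2, 4, 13, 26, 52.
Test each divisor d:
15^1 ≡ 15 (mod 53)
15^2 ≡ 13 (mod 53)
15^4 ≡ 10 (mod 53)
15^13 ≡ 1 (mod 53) ✓
The order of 15 is 13, so the subgroup it generates has 13 elements.
Index = |(Z/53Z)^×| / |⟨15⟩| = 52 / 13 = 4.

4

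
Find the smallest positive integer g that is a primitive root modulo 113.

φ(113) = 113 − 1 = 112 = 2^4 · 7.
g is a primitive root iff g^(112/q) ≢ 1 (mod 113) for each prime q ∈ {2, 7}.
g = 2: 2^56 ≡ 1 — hits 1, so not a primitive root.
g = 3: 3^56 ≡ 112; 3^16 ≡ 49 — none is 1, so 3 is a primitive root.
Hence the least primitive root of 113 is 3.

3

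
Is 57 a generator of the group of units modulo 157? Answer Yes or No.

No

φ(157) = 157 − 1 = 156 = 2^2 · 3 · 13.
Test 57^(156/q) mod 157 for each prime factor q of 156:
57^78 ≡ 1 (mod 157)  [q = 2: ≡ 1 ✗]
57^52 ≡ 144 (mod 157)  [q = 3: ≢ 1 ✓]
57^12 ≡ 14 (mod 157)  [q = 13: ≢ 1 ✓]
The check at q = 2 fails, so 57 generates a proper subgroup.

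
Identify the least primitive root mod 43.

φ(43) = 43 − 1 = 42 = 2 · 3 · 7.
g is a primitive root iff g^(42/q) ≢ 1 (mod 43) for each prime q ∈ {2, 3, 7}.
g = 2: 2^21 ≡ 42; 2^14 ≡ 1 — hits 1, so not a primitive root.
g = 3: 3^21 ≡ 42; 3^14 ≡ 36; 3^6 ≡ 41 — none is 1, so 3 is a primitive root.
Hence the least primitive root of 43 is 3.

3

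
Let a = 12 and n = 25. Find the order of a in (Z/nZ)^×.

ord(12) | φ(25) = φ(5^2) = 5·(5−1) = 20 = 2^2 · 5.
Divisors of 20: 1, 2, 4, 5, 10, 20.
Test each divisor d:
12^1 ≡ 12
12^2 ≡ 19
12^4 ≡ 11
12^5 ≡ 7
12^10 ≡ 24
12^20 ≡ 1
Hence ord(12) = 20.

20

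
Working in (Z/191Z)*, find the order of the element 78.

95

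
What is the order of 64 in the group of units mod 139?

By Lagrange's theorem, ord_139(64) divides φ(139) = 139 − 1 = 138 = 2 · 3 · 23.
Divisors of 138: 1, 2, 3, 6, 23, 46, 69, 138.
Check 64^d mod 139 for each divisor in increasing order:
64^1 ≡ 64 (mod 139)
64^2 ≡ 65 (mod 139)
64^3 ≡ 129 (mod 139)
64^6 ≡ 100 (mod 139)
64^23 ≡ 1 (mod 139) ✓
Therefore the multiplicative order of 64 modulo 139 is 23.

23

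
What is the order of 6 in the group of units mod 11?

10

The order of 6 must divide φ(11) = 11 − 1 = 10 = 2 · 5.
Divisors of 10: 1, 2, 5, 10.
Compute 6^d (mod 11) for the divisors d until we hit 1:
6^1 ≡ 6 (mod 11)
6^2 ≡ 3 (mod 11)
6^5 ≡ 10 (mod 11)
6^10 ≡ 1 (mod 11) ✓
Hence ord(6) = 10.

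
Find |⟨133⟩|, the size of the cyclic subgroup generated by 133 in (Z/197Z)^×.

The order of 133 must divide φ(197) = 197 − 1 = 196 = 2^2 · 7^2.
Divisors of 196: 1, 2, 4, 7, 14, 28, 49, 98, 196.
Test each divisor d:
133^1 ≡ 133 (mod 197)
133^2 ≡ 156 (mod 197)
133^4 ≡ 105 (mod 197)
133^7 ≡ 114 (mod 197)
133^14 ≡ 191 (mod 197)
133^28 ≡ 36 (mod 197)
133^49 ≡ 1 (mod 197) ✓
So ord_197(133) = 49.

49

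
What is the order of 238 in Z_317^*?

Since 238 ∈ (Z/317Z)^×, its order divides φ(317) = 317 − 1 = 316 = 2^2 · 79.
Divisors of 316: 1, 2, 4, 79, 158, 316.
Test each divisor d:
238^1 ≡ 238
238^2 ≡ 218
238^4 ≡ 291
238^79 ≡ 316
238^158 ≡ 1
Therefore the multiplicative order of 238 modulo 317 is 158.

158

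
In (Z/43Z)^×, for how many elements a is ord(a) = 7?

φ(43) = 43 − 1 = 42 = 2 · 3 · 7.
(Z/43Z)^× is cyclic (|G| = 42); a cyclic group of order m has exactly φ(d) elements of each order d | m, and none otherwise.
7 | 42, and φ(7) = 7 − 1 = 6.

6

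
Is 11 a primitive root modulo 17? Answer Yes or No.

Yes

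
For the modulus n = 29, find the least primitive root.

2

φ(29) = 29 − 1 = 28 = 2^2 · 7.
g is a primitive root iff g^(28/q) ≢ 1 (mod 29) for each prime q ∈ {2, 7}.
g = 2: 2^14 ≡ 28; 2^4 ≡ 16 — none is 1, so 2 is a primitive root.
So 2 is the smallest generator of (Z/29Z)^×.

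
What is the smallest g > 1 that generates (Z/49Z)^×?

φ(49) = φ(7^2) = 7·(7−1) = 42 = 2 · 3 · 7.
g is a primitive root iff g^(42/q) ≢ 1 (mod 49) for each prime q ∈ {2, 3, 7}.
g = 2: 2^21 ≡ 1 — hits 1, so not a primitive root.
g = 3: 3^21 ≡ 48; 3^14 ≡ 30; 3^6 ≡ 43 — none is 1, so 3 is a primitive root.
So 3 is the smallest generator of (Z/49Z)^×.

3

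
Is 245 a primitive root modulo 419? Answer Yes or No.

No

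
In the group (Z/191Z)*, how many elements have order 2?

1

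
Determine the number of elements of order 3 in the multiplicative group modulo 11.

0

φ(11) = 11 − 1 = 10 = 2 · 5.
In a cyclic group of order 10, there are φ(d) elements of order d for each divisor d of 10, and zero for non-divisors.
3 does not divide 10, so no element of (Z/11Z)^× has order 3.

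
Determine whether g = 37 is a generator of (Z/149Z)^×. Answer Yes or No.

No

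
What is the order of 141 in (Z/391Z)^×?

176

The order of 141 must divide φ(391) = φ(17·23) = (17−1)·(23−1) = 16·22 = 352 = 2^5 · 11.
Divisors of 352: 1, 2, 4, 8, 11, 16, 22, 32, 44, 88, 176, 352.
Compute 141^d (mod 391) for the divisors d until we hit 1:
141^1 ≡ 141
141^2 ≡ 331
141^4 ≡ 81
141^8 ≡ 305
141^11 ≡ 300
141^16 ≡ 358
141^22 ≡ 70
141^32 ≡ 307
141^44 ≡ 208
141^88 ≡ 254
141^176 ≡ 1
Therefore the multiplicative order of 141 modulo 391 is 176.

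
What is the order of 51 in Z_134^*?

66

The order of 51 must divide φ(134) = φ(2)·φ(67) = 1·66 = 66 = 2 · 3 · 11.
Divisors of 66: 1, 2, 3, 6, 11, 22, 33, 66.
Compute 51^d (mod 134) for the divisors d until we hit 1:
51^1 ≡ 51 (mod 134)
51^2 ≡ 55 (mod 134)
51^3 ≡ 125 (mod 134)
51^6 ≡ 81 (mod 134)
51^11 ≡ 105 (mod 134)
51^22 ≡ 37 (mod 134)
51^33 ≡ 133 (mod 134)
51^66 ≡ 1 (mod 134) ✓
So ord_134(51) = 66.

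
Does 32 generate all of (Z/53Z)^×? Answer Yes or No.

φ(53) = 53 − 1 = 52 = 2^2 · 13.
Test 32^(52/q) mod 53 for each prime factor q of 52:
32^26 ≡ 52 (mod 53)  [q = 2: ≢ 1 ✓]
32^4 ≡ 24 (mod 53)  [q = 13: ≢ 1 ✓]
Every test exponent gives a nontrivial residue, hence 32 generates the full group.

Yes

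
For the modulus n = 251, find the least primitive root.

6

φ(251) = 251 − 1 = 250 = 2 · 5^3.
g is a primitive root iff g^(250/q) ≢ 1 (mod 251) for each prime q ∈ {2, 5}.
g = 2: 2^125 ≡ 250; 2^50 ≡ 1 — hits 1, so not a primitive root.
g = 3: 3^125 ≡ 1 — hits 1, so not a primitive root.
g = 4: 4^125 ≡ 1 — hits 1, so not a primitive root.
g = 5: 5^125 ≡ 1 — hits 1, so not a primitive root.
g = 6: 6^125 ≡ 250; 6^50 ≡ 219 — none is 1, so 6 is a primitive root.
So 6 is the smallest generator of (Z/251Z)^×.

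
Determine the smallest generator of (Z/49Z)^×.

3

φ(49) = φ(7^2) = 7·(7−1) = 42 = 2 · 3 · 7.
g is a primitive root iff g^(42/q) ≢ 1 (mod 49) for each prime q ∈ {2, 3, 7}.
g = 2: 2^21 ≡ 1 — hits 1, so not a primitive root.
g = 3: 3^21 ≡ 48; 3^14 ≡ 30; 3^6 ≡ 43 — none is 1, so 3 is a primitive root.
Hence the least primitive root of 49 is 3.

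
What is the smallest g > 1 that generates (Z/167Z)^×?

5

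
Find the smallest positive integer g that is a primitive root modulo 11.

2

φ(11) = 11 − 1 = 10 = 2 · 5.
Test candidates g = 2, 3, … against the prime factors q ∈ {2, 5} of φ(11): g is a generator iff g^(10/q) ≢ 1 for every such q.
g = 2: 2^5 ≡ 10; 2^2 ≡ 4 — none is 1, so 2 is a primitive root.
The smallest primitive root modulo 11 is 2.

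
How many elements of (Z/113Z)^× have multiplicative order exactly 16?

φ(113) = 113 − 1 = 112 = 2^4 · 7.
(Z/113Z)^× is cyclic (|G| = 112); a cyclic group of order m has exactly φ(d) elements of each order d | m, and none otherwise.
16 = 2^4 divides 112, and φ(16) = 8.

8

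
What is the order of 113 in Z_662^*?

165

The order of 113 must divide φ(662) = φ(2)·φ(331) = 1·330 = 330 = 2 · 3 · 5 · 11.
Divisors of 330: 1, 2, 3, 5, 6, 10, 11, 15, 22, 30, 33, 55, 66, 110, 165, 330.
Check 113^d mod 662 for each divisor in increasing order:
113^1 ≡ 113 (mod 662)
113^2 ≡ 191 (mod 662)
113^3 ≡ 399 (mod 662)
113^5 ≡ 79 (mod 662)
113^6 ≡ 321 (mod 662)
113^10 ≡ 283 (mod 662)
113^11 ≡ 203 (mod 662)
113^15 ≡ 511 (mod 662)
113^22 ≡ 165 (mod 662)
113^30 ≡ 293 (mod 662)
113^33 ≡ 395 (mod 662)
113^55 ≡ 299 (mod 662)
113^66 ≡ 455 (mod 662)
113^110 ≡ 31 (mod 662)
113^165 ≡ 1 (mod 662) ✓
Therefore the multiplicative order of 113 modulo 662 is 165.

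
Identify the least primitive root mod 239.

φ(239) = 239 − 1 = 238 = 2 · 7 · 17.
Test candidates g = 2, 3, … against the prime factors q ∈ {2, 7, 17} of φ(239): g is a generator iff g^(238/q) ≢ 1 for every such q.
g = 2: 2^119 ≡ 1 — hits 1, so not a primitive root.
g = 3: 3^119 ≡ 1 — hits 1, so not a primitive root.
g = 4: 4^119 ≡ 1 — hits 1, so not a primitive root.
g = 5: 5^119 ≡ 1 — hits 1, so not a primitive root.
g = 6: 6^119 ≡ 1 — hits 1, so not a primitive root.
g = 7: 7^119 ≡ 238; 7^34 ≡ 24; 7^14 ≡ 211 — none is 1, so 7 is a primitive root.
So 7 is the smallest generator of (Z/239Z)^×.

7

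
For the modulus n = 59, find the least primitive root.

φ(59) = 59 − 1 = 58 = 2 · 29.
g is a primitive root iff g^(58/q) ≢ 1 (mod 59) for each prime q ∈ {2, 29}.
g = 2: 2^29 ≡ 58; 2^2 ≡ 4 — none is 1, so 2 is a primitive root.
So 2 is the smallest generator of (Z/59Z)^×.

2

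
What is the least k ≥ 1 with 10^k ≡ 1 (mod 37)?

3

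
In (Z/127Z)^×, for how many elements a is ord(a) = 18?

6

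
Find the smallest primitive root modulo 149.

φ(149) = 149 − 1 = 148 = 2^2 · 37.
Test candidates g = 2, 3, … against the prime factors q ∈ {2, 37} of φ(149): g is a generator iff g^(148/q) ≢ 1 for every such q.
g = 2: 2^74 ≡ 148; 2^4 ≡ 16 — none is 1, so 2 is a primitive root.
Hence the least primitive root of 149 is 2.

2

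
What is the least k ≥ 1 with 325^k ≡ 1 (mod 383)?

The order of 325 must divide φ(383) = 383 − 1 = 382 = 2 · 191.
Divisors of 382: 1, 2, 191, 382.
Compute 325^d (mod 383) for the divisors d until we hit 1:
325^1 ≡ 325 (mod 383)
325^2 ≡ 300 (mod 383)
325^191 ≡ 382 (mod 383)
325^382 ≡ 1 (mod 383) ✓
So ord_383(325) = 382.

382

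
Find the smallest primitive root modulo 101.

φ(101) = 101 − 1 = 100 = 2^2 · 5^2.
Test candidates g = 2, 3, … against the prime factors q ∈ {2, 5} of φ(101): g is a generator iff g^(100/q) ≢ 1 for every such q.
g = 2: 2^50 ≡ 100; 2^20 ≡ 95 — none is 1, so 2 is a primitive root.
So 2 is the smallest generator of (Z/101Z)^×.

2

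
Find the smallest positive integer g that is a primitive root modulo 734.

11

φ(734) = φ(2)·φ(367) = 1·366 = 366 = 2 · 3 · 61.
Test candidates g = 2, 3, … against the prime factors q ∈ {2, 3, 61} of φ(734): g is a generator iff g^(366/q) ≢ 1 for every such q.
g = 2: gcd(2, 734) = 2 > 1, not a unit — skip.
g = 3: 3^183 ≡ 733; 3^122 ≡ 1 — hits 1, so not a primitive root.
g = 4: gcd(4, 734) = 2 > 1, not a unit — skip.
g = 5: 5^183 ≡ 733; 5^122 ≡ 1 — hits 1, so not a primitive root.
g = 6: gcd(6, 734) = 2 > 1, not a unit — skip.
g = 7: 7^183 ≡ 1 — hits 1, so not a primitive root.
g = 8: gcd(8, 734) = 2 > 1, not a unit — skip.
g = 9: 9^183 ≡ 1 — hits 1, so not a primitive root.
g = 10: gcd(10, 734) = 2 > 1, not a unit — skip.
g = 11: 11^183 ≡ 733; 11^122 ≡ 283; 11^6 ≡ 419 — none is 1, so 11 is a primitive root.
Hence the least primitive root of 734 is 11.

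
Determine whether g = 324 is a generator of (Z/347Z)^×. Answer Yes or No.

No

φ(347) = 347 − 1 = 346 = 2 · 173.
324 is a primitive root mod 347 iff 324^(φ(347)/q) ≢ 1 for every prime q | φ(347), i.e. q ∈ {2, 173}.
324^173 ≡ 1 (mod 347)  [q = 2: ≡ 1 ✗]
324^2 ≡ 182 (mod 347)  [q = 173: ≢ 1 ✓]
The check at q = 2 fails, so 324 generates a proper subgroup.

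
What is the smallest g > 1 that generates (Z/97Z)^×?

φ(97) = 97 − 1 = 96 = 2^5 · 3.
Test candidates g = 2, 3, … against the prime factors q ∈ {2, 3} of φ(97): g is a generator iff g^(96/q) ≢ 1 for every such q.
g = 2: 2^48 ≡ 1 — hits 1, so not a primitive root.
g = 3: 3^48 ≡ 1 — hits 1, so not a primitive root.
g = 4: 4^48 ≡ 1 — hits 1, so not a primitive root.
g = 5: 5^48 ≡ 96; 5^32 ≡ 35 — none is 1, so 5 is a primitive root.
So 5 is the smallest generator of (Z/97Z)^×.

5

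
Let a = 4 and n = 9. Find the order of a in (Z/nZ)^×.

ord(4) | φ(9) = φ(3^2) = 3·(3−1) = 6 = 2 · 3.
Divisors of 6: 1, 2, 3, 6.
Check 4^d mod 9 for each divisor in increasing order:
4^1 ≡ 4 (mod 9)
4^2 ≡ 7 (mod 9)
4^3 ≡ 1 (mod 9) ✓
So ord_9(4) = 3.

3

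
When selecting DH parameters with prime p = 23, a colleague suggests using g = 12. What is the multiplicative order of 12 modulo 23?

11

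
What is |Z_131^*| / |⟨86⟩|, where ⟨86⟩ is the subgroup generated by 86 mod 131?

Since 86 ∈ (Z/131Z)^×, its order divides φ(131) = 131 − 1 = 130 = 2 · 5 · 13.
Divisors of 130: 1, 2, 5, 10, 13, 26, 65, 130.
Evaluate successive powers at the divisors of 130:
86^1 ≡ 86 (mod 131)
86^2 ≡ 60 (mod 131)
86^5 ≡ 47 (mod 131)
86^10 ≡ 113 (mod 131)
86^13 ≡ 130 (mod 131)
86^26 ≡ 1 (mod 131) ✓
So ord_131(86) = 26, hence |⟨86⟩| = 26.
[(Z/131Z)^× : ⟨86⟩] = 130/26 = 5.

5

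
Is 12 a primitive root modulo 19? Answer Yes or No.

No

φ(19) = 19 − 1 = 18 = 2 · 3^2.
12 is a primitive root mod 19 iff 12^(φ(19)/q) ≢ 1 for every prime q | φ(19), i.e. q ∈ {2, 3}.
12^9 ≡ 18 (mod 19)  [q = 2: ≢ 1 ✓]
12^6 ≡ 1 (mod 19)  [q = 3: ≡ 1 ✗]
The check at q = 3 fails, so 12 generates a proper subgroup.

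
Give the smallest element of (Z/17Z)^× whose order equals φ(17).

3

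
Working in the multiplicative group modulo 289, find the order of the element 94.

136

Since 94 ∈ (Z/289Z)^×, its order divides φ(289) = φ(17^2) = 17·(17−1) = 272 = 2^4 · 17.
Divisors of 272: 1, 2, 4, 8, 16, 17, 34, 68, 136, 272.
Test each divisor d:
94^1 ≡ 94 (mod 289)
94^2 ≡ 166 (mod 289)
94^4 ≡ 101 (mod 289)
94^8 ≡ 86 (mod 289)
94^16 ≡ 171 (mod 289)
94^17 ≡ 179 (mod 289)
94^34 ≡ 251 (mod 289)
94^68 ≡ 288 (mod 289)
94^136 ≡ 1 (mod 289) ✓
So ord_289(94) = 136.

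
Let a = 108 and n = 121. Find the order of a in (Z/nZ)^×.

The order of 108 must divide φ(121) = φ(11^2) = 11·(11−1) = 110 = 2 · 5 · 11.
Divisors of 110: 1, 2, 5, 10, 11, 22, 55, 110.
Evaluate successive powers at the divisors of 110:
108^1 ≡ 108 (mod 121)
108^2 ≡ 48 (mod 121)
108^5 ≡ 56 (mod 121)
108^10 ≡ 111 (mod 121)
108^11 ≡ 9 (mod 121)
108^22 ≡ 81 (mod 121)
108^55 ≡ 1 (mod 121) ✓
The smallest such exponent is 55, so the order of 108 is 55.

55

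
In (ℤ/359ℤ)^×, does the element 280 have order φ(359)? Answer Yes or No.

Yes

φ(359) = 359 − 1 = 358 = 2 · 179.
280 is a primitive root mod 359 iff 280^(φ(359)/q) ≢ 1 for every prime q | φ(359), i.e. q ∈ {2, 179}.
280^179 ≡ 358 (mod 359)  [q = 2: ≢ 1 ✓]
280^2 ≡ 138 (mod 359)  [q = 179: ≢ 1 ✓]
All checks pass, so 280 has order 358 and is a primitive root modulo 359.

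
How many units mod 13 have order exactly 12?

φ(13) = 13 − 1 = 12 = 2^2 · 3.
Since (Z/13Z)^× is cyclic of order 12, the number of elements of order d is φ(d) when d | 12 and 0 otherwise.
12 = 2^2 · 3 divides 12, and φ(12) = 4.

4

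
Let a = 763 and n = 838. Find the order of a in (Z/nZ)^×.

418

ord(763) | φ(838) = φ(2)·φ(419) = 1·418 = 418 = 2 · 11 · 19.
Divisors of 418: 1, 2, 11, 19, 22, 38, 209, 418.
Check 763^d mod 838 for each divisor in increasing order:
763^1 ≡ 763 (mod 838)
763^2 ≡ 597 (mod 838)
763^11 ≡ 283 (mod 838)
763^19 ≡ 709 (mod 838)
763^22 ≡ 479 (mod 838)
763^38 ≡ 719 (mod 838)
763^209 ≡ 837 (mod 838)
763^418 ≡ 1 (mod 838) ✓
The smallest such exponent is 418, so the order of 763 is 418.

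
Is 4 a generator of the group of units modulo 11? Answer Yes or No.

No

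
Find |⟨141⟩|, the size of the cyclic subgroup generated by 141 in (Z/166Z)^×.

82

The order of 141 must divide φ(166) = φ(2)·φ(83) = 1·82 = 82 = 2 · 41.
Divisors of 82: 1, 2, 41, 82.
Check 141^d mod 166 for each divisor in increasing order:
141^1 ≡ 141
141^2 ≡ 127
141^41 ≡ 165
141^82 ≡ 1
The smallest such exponent is 82, so the order of 141 is 82.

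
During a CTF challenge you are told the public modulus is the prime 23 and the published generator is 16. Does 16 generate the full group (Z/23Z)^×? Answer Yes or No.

φ(23) = 23 − 1 = 22 = 2 · 11.
An element g generates (Z/23Z)^× iff g^(22/q) ≢ 1 (mod 23) for each prime q ∈ {2, 11}.
16^11 ≡ 1 (mod 23)  [q = 2: ≡ 1 ✗]
16^2 ≡ 3 (mod 23)  [q = 11: ≢ 1 ✓]
Since 16^11 ≡ 1, the order of 16 divides 11 < 22, so 16 is not a primitive root.

No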